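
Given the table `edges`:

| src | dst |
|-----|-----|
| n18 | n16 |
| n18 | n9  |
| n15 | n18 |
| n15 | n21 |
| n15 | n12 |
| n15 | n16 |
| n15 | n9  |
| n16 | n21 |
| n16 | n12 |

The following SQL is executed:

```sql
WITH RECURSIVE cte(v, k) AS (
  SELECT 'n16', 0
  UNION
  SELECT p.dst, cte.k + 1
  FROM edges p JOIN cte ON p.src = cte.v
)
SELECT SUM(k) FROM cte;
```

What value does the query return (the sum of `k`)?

Base: (n16, k=0).
Iteration 1: edges from {n16} -> (n12, k=1), (n21, k=1).
Iteration 2: no outgoing edges from {n12,n21}; recursion stops.
SUM(k) = 0 + 1 + 1 = 2.

2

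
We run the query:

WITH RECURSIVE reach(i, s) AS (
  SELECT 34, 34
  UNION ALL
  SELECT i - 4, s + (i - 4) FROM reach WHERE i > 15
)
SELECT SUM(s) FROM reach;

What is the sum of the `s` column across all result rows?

574

Base: i=34, s=34.
Iteration 1: 34 > 15 holds -> i = 34 - 4 = 30, s = 34 + 30 = 64.
Iteration 2: 30 > 15 holds -> i = 30 - 4 = 26, s = 64 + 26 = 90.
Iteration 3: 26 > 15 holds -> i = 26 - 4 = 22, s = 90 + 22 = 112.
Iteration 4: 22 > 15 holds -> i = 22 - 4 = 18, s = 112 + 18 = 130.
Iteration 5: 18 > 15 holds -> i = 18 - 4 = 14, s = 130 + 14 = 144.
Iteration 6: 14 > 15 fails; recursion stops.
SUM(s) = 34 + 64 + 90 + 112 + 130 + 144 = 574.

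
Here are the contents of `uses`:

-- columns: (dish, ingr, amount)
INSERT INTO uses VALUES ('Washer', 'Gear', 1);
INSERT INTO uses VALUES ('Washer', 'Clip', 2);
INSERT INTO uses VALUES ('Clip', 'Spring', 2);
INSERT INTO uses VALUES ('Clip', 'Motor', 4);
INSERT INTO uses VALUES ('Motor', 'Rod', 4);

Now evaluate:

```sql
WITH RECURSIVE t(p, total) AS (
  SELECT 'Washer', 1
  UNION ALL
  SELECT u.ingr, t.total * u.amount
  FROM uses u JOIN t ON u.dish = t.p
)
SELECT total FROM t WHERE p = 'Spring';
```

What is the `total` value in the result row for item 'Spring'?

4

Base: (Washer, total=1).
Iteration 1: components of {Washer} -> Clip = 1*2 = 2, Gear = 1*1 = 1.
Iteration 2: components of {Clip,Gear} -> Motor = 2*4 = 8, Spring = 2*2 = 4.
Iteration 3: components of {Motor,Spring} -> Rod = 8*4 = 32.
Iteration 4: no further components; recursion stops.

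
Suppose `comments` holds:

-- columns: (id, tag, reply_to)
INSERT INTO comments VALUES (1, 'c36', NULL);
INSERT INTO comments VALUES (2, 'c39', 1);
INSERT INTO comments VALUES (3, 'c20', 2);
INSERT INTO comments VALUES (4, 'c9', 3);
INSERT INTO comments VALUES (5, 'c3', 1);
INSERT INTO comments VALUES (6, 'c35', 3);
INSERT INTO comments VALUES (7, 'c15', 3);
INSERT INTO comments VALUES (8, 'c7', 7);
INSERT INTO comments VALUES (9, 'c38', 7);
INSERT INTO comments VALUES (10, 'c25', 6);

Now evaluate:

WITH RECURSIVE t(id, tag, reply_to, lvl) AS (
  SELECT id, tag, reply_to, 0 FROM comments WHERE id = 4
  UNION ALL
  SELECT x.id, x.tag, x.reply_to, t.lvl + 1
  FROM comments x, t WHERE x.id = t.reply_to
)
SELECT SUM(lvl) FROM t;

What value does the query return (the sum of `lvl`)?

Base: id=4 (c9), reply_to=3, lvl 0.
Iteration 1: join on id=3 -> c20 (id 3, reply_to=2, lvl 1).
Iteration 2: join on id=2 -> c39 (id 2, reply_to=1, lvl 2).
Iteration 3: join on id=1 -> c36 (id 1, reply_to=NULL, lvl 3).
Iteration 4: reply_to is NULL; no match; recursion stops.
SUM(lvl) = 0 + 1 + 2 + 3 = 6.

6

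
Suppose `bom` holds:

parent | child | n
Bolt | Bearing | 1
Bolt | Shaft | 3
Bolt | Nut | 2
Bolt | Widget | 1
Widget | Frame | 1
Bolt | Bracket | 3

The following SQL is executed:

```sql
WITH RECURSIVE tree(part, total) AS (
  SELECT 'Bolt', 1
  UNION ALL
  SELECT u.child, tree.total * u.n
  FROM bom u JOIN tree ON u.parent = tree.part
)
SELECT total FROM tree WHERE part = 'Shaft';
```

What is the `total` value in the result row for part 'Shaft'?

3

Base: (Bolt, total=1).
Iteration 1: components of {Bolt} -> Bearing = 1*1 = 1, Bracket = 1*3 = 3, Nut = 1*2 = 2, Shaft = 1*3 = 3, Widget = 1*1 = 1.
Iteration 2: components of {Bearing,Bracket,Nut,Shaft,Widget} -> Frame = 1*1 = 1.
Iteration 3: no further components; recursion stops.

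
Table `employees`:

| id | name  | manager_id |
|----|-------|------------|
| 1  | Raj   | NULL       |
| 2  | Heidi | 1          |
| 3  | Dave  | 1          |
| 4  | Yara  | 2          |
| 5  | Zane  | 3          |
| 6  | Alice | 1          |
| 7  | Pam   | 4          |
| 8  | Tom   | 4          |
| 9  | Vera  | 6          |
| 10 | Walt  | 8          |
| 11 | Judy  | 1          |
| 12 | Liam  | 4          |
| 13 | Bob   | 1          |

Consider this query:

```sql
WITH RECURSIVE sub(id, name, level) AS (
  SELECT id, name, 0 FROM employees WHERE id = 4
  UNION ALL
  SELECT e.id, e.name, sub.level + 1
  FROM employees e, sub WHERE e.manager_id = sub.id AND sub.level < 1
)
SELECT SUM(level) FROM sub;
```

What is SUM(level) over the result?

Base: id=4 (Yara) at level 0.
Iteration 1: rows with manager_id in {4} -> Pam (id 7, level 1), Tom (id 8, level 1), Liam (id 12, level 1).
Iteration 2: level < 1 fails for all current rows; recursion stops.
SUM(level) = 0 + 1 + 1 + 1 = 3.

3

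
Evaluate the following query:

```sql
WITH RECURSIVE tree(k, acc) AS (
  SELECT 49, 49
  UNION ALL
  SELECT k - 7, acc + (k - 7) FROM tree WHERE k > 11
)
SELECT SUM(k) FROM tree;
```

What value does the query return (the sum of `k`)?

196

Base: k=49, acc=49.
Iteration 1: 49 > 11 holds -> k = 49 - 7 = 42, acc = 49 + 42 = 91.
Iteration 2: 42 > 11 holds -> k = 42 - 7 = 35, acc = 91 + 35 = 126.
Iteration 3: 35 > 11 holds -> k = 35 - 7 = 28, acc = 126 + 28 = 154.
Iteration 4: 28 > 11 holds -> k = 28 - 7 = 21, acc = 154 + 21 = 175.
Iteration 5: 21 > 11 holds -> k = 21 - 7 = 14, acc = 175 + 14 = 189.
Iteration 6: 14 > 11 holds -> k = 14 - 7 = 7, acc = 189 + 7 = 196.
Iteration 7: 7 > 11 fails; recursion stops.
SUM(k) = 49 + 42 + 35 + 28 + 21 + 14 + 7 = 196.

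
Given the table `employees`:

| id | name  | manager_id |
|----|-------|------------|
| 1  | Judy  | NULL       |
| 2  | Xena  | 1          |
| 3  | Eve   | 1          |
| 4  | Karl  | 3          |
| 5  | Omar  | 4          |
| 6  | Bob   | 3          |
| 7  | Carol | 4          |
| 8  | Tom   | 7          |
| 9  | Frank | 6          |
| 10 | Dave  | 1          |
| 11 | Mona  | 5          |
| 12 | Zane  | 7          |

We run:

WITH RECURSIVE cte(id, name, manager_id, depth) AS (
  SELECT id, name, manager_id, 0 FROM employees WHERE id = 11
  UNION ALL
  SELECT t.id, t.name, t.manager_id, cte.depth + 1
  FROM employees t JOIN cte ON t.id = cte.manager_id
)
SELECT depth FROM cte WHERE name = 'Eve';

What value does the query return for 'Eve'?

Base: id=11 (Mona), manager_id=5, depth 0.
Iteration 1: join on id=5 -> Omar (id 5, manager_id=4, depth 1).
Iteration 2: join on id=4 -> Karl (id 4, manager_id=3, depth 2).
Iteration 3: join on id=3 -> Eve (id 3, manager_id=1, depth 3).
Iteration 4: join on id=1 -> Judy (id 1, manager_id=NULL, depth 4).
Iteration 5: manager_id is NULL; no match; recursion stops.

3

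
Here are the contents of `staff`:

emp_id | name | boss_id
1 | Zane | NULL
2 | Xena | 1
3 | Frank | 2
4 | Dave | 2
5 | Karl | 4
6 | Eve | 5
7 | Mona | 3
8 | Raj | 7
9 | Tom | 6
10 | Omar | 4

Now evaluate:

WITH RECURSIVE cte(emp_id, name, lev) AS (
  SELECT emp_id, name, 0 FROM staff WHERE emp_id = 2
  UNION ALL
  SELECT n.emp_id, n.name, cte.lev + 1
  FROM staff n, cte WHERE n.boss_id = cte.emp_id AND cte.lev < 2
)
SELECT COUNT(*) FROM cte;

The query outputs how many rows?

Base: emp_id=2 (Xena) at lev 0.
Iteration 1: rows with boss_id in {2} -> Frank (id 3, lev 1), Dave (id 4, lev 1).
Iteration 2: rows with boss_id in {3,4} -> Karl (id 5, lev 2), Mona (id 7, lev 2), Omar (id 10, lev 2).
Iteration 3: lev < 2 fails for all current rows; recursion stops.
Total rows emitted: 6.

6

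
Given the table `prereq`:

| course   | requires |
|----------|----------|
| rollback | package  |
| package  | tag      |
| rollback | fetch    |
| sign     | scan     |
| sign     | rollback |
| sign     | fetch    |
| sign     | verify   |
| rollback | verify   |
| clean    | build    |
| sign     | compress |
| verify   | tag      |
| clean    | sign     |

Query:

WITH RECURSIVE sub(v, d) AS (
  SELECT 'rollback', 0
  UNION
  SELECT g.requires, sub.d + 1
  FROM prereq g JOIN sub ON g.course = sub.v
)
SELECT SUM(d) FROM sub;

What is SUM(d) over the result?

Base: (rollback, d=0).
Iteration 1: edges from {rollback} -> (fetch, d=1), (package, d=1), (verify, d=1).
Iteration 2: edges from {fetch,package,verify} -> (tag, d=2). [UNION drops 1 duplicate row(s)]
Iteration 3: no outgoing edges from {tag}; recursion stops.
SUM(d) = 0 + 1 + 1 + 1 + 2 = 5.

5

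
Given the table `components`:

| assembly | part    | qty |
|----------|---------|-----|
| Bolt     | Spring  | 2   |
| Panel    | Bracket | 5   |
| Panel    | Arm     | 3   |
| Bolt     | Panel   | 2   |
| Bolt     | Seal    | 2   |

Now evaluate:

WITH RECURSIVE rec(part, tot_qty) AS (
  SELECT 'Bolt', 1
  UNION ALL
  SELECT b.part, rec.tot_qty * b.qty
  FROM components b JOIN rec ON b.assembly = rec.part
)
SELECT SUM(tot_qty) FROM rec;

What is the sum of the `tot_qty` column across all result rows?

Base: (Bolt, tot_qty=1).
Iteration 1: components of {Bolt} -> Panel = 1*2 = 2, Seal = 1*2 = 2, Spring = 1*2 = 2.
Iteration 2: components of {Panel,Seal,Spring} -> Arm = 2*3 = 6, Bracket = 2*5 = 10.
Iteration 3: no further components; recursion stops.
SUM(tot_qty) = 1 + 2 + 2 + 2 + 6 + 10 = 23.

23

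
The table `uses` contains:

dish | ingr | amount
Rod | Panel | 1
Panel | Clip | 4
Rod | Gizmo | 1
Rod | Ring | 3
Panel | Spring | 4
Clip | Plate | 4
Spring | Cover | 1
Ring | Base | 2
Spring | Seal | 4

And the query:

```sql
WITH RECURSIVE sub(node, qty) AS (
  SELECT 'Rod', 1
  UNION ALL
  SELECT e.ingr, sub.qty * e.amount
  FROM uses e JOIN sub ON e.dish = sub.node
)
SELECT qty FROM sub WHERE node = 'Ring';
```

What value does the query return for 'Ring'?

3

Base: (Rod, qty=1).
Iteration 1: components of {Rod} -> Gizmo = 1*1 = 1, Panel = 1*1 = 1, Ring = 1*3 = 3.
Iteration 2: components of {Gizmo,Panel,Ring} -> Base = 3*2 = 6, Clip = 1*4 = 4, Spring = 1*4 = 4.
Iteration 3: components of {Base,Clip,Spring} -> Cover = 4*1 = 4, Plate = 4*4 = 16, Seal = 4*4 = 16.
Iteration 4: no further components; recursion stops.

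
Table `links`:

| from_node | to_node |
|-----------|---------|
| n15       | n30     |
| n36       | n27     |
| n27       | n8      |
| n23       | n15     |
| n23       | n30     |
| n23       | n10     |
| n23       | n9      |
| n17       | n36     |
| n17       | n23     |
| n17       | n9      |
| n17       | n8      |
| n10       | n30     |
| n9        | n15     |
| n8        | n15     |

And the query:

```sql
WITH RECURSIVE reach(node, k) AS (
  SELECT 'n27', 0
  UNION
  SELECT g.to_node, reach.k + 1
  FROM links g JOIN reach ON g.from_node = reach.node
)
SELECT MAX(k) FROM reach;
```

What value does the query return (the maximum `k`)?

3

Base: (n27, k=0).
Iteration 1: edges from {n27} -> (n8, k=1).
Iteration 2: edges from {n8} -> (n15, k=2).
Iteration 3: edges from {n15} -> (n30, k=3).
Iteration 4: no outgoing edges from {n30}; recursion stops.
k values: 0, 1, 2, 3; the maximum is 3.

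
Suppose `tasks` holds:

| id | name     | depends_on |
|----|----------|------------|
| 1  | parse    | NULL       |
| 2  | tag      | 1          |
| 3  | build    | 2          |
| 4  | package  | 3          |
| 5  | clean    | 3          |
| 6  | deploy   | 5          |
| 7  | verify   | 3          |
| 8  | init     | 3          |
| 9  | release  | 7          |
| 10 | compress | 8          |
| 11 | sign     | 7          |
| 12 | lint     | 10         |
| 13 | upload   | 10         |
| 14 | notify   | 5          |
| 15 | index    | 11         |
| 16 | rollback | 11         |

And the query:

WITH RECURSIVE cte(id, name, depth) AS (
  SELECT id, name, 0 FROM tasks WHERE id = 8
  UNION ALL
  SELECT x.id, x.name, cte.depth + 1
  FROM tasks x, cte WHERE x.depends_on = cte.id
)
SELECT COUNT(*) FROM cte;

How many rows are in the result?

4

Base: id=8 (init) at depth 0.
Iteration 1: rows with depends_on in {8} -> compress (id 10, depth 1).
Iteration 2: rows with depends_on in {10} -> lint (id 12, depth 2), upload (id 13, depth 2).
Iteration 3: no rows with depends_on in {12,13}; recursion stops.
Total rows emitted: 4.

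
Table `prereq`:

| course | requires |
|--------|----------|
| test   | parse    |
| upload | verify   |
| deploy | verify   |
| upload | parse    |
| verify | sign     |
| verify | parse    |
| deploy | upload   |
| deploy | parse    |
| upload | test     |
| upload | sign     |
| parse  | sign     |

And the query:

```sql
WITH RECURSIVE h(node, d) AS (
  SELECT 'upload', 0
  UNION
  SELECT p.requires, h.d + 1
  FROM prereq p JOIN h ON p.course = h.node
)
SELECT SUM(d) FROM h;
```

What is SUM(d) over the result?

11

Base: (upload, d=0).
Iteration 1: edges from {upload} -> (parse, d=1), (sign, d=1), (test, d=1), (verify, d=1).
Iteration 2: edges from {parse,sign,test,verify} -> (parse, d=2), (sign, d=2). [UNION drops 2 duplicate row(s)]
Iteration 3: edges from {parse,sign} -> (sign, d=3).
Iteration 4: no outgoing edges from {sign}; recursion stops.
SUM(d) = 0 + 1 + 1 + 1 + 1 + 2 + 2 + 3 = 11.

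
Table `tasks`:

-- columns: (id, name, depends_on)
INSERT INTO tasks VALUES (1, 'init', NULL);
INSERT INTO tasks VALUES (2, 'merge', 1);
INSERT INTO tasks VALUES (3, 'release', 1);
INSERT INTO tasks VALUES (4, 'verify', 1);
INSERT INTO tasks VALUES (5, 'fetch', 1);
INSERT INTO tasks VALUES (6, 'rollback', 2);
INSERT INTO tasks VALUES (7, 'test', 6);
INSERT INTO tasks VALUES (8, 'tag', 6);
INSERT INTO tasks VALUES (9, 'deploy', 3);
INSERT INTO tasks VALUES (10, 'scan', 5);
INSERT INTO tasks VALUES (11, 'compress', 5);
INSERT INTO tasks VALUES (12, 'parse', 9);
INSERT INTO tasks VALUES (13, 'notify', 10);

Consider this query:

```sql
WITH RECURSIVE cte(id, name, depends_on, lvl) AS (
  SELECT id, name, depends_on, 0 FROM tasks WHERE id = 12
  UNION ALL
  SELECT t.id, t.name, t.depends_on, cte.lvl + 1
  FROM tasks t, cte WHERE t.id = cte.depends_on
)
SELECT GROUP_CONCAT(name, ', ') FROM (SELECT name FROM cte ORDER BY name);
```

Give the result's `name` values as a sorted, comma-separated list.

Base: id=12 (parse), depends_on=9, lvl 0.
Iteration 1: join on id=9 -> deploy (id 9, depends_on=3, lvl 1).
Iteration 2: join on id=3 -> release (id 3, depends_on=1, lvl 2).
Iteration 3: join on id=1 -> init (id 1, depends_on=NULL, lvl 3).
Iteration 4: depends_on is NULL; no match; recursion stops.

deploy, init, parse, release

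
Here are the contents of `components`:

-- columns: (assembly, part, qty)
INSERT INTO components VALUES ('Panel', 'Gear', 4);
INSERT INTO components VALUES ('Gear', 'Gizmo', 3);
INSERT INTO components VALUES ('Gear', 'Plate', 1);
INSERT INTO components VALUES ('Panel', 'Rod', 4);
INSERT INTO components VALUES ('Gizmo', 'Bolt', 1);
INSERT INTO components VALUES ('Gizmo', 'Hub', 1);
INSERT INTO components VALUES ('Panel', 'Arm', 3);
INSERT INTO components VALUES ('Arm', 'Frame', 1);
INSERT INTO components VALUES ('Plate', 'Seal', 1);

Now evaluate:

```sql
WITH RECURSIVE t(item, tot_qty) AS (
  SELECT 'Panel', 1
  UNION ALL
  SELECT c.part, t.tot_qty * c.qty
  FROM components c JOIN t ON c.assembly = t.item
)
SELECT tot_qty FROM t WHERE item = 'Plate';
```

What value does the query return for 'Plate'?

Base: (Panel, tot_qty=1).
Iteration 1: components of {Panel} -> Arm = 1*3 = 3, Gear = 1*4 = 4, Rod = 1*4 = 4.
Iteration 2: components of {Arm,Gear,Rod} -> Frame = 3*1 = 3, Gizmo = 4*3 = 12, Plate = 4*1 = 4.
Iteration 3: components of {Frame,Gizmo,Plate} -> Bolt = 12*1 = 12, Hub = 12*1 = 12, Seal = 4*1 = 4.
Iteration 4: no further components; recursion stops.

4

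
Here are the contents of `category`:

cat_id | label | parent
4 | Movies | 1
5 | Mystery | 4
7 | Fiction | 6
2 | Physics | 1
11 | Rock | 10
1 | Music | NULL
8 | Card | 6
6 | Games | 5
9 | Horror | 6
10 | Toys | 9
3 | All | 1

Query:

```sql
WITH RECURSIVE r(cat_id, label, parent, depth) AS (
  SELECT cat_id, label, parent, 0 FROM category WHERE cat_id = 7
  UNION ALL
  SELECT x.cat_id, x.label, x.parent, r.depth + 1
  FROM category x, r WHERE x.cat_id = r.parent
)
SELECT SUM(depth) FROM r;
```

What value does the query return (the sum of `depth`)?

Base: cat_id=7 (Fiction), parent=6, depth 0.
Iteration 1: join on cat_id=6 -> Games (id 6, parent=5, depth 1).
Iteration 2: join on cat_id=5 -> Mystery (id 5, parent=4, depth 2).
Iteration 3: join on cat_id=4 -> Movies (id 4, parent=1, depth 3).
Iteration 4: join on cat_id=1 -> Music (id 1, parent=NULL, depth 4).
Iteration 5: parent is NULL; no match; recursion stops.
SUM(depth) = 0 + 1 + 2 + 3 + 4 = 10.

10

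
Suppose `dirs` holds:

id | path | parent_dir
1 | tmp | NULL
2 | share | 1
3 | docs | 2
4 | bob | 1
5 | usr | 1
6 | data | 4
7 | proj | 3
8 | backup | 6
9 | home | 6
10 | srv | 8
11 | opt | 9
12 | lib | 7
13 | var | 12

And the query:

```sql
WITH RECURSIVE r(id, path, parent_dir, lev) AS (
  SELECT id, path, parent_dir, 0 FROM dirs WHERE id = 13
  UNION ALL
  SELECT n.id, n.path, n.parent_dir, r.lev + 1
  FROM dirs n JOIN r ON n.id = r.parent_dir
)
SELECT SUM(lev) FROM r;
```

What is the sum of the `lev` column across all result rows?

15

Base: id=13 (var), parent_dir=12, lev 0.
Iteration 1: join on id=12 -> lib (id 12, parent_dir=7, lev 1).
Iteration 2: join on id=7 -> proj (id 7, parent_dir=3, lev 2).
Iteration 3: join on id=3 -> docs (id 3, parent_dir=2, lev 3).
Iteration 4: join on id=2 -> share (id 2, parent_dir=1, lev 4).
Iteration 5: join on id=1 -> tmp (id 1, parent_dir=NULL, lev 5).
Iteration 6: parent_dir is NULL; no match; recursion stops.
SUM(lev) = 0 + 1 + 2 + 3 + 4 + 5 = 15.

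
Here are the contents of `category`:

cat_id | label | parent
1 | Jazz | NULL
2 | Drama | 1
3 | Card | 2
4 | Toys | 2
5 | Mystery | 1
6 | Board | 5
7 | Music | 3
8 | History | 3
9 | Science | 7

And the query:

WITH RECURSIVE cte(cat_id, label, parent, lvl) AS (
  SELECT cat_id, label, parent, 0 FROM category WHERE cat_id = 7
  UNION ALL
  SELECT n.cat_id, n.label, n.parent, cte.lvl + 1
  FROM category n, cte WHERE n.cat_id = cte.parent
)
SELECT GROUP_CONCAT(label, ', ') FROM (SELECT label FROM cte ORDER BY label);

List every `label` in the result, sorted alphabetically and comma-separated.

Base: cat_id=7 (Music), parent=3, lvl 0.
Iteration 1: join on cat_id=3 -> Card (id 3, parent=2, lvl 1).
Iteration 2: join on cat_id=2 -> Drama (id 2, parent=1, lvl 2).
Iteration 3: join on cat_id=1 -> Jazz (id 1, parent=NULL, lvl 3).
Iteration 4: parent is NULL; no match; recursion stops.

Card, Drama, Jazz, Music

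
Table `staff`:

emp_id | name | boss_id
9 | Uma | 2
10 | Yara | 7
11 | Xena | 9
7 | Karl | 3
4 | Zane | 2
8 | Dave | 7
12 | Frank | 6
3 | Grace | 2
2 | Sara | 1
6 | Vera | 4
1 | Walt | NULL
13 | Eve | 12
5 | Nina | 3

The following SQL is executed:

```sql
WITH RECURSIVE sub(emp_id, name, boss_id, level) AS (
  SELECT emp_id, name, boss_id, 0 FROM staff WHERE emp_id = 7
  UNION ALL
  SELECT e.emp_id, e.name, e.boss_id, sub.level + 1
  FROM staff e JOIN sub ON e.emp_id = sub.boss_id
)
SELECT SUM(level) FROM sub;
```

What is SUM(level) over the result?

Base: emp_id=7 (Karl), boss_id=3, level 0.
Iteration 1: join on emp_id=3 -> Grace (id 3, boss_id=2, level 1).
Iteration 2: join on emp_id=2 -> Sara (id 2, boss_id=1, level 2).
Iteration 3: join on emp_id=1 -> Walt (id 1, boss_id=NULL, level 3).
Iteration 4: boss_id is NULL; no match; recursion stops.
SUM(level) = 0 + 1 + 2 + 3 = 6.

6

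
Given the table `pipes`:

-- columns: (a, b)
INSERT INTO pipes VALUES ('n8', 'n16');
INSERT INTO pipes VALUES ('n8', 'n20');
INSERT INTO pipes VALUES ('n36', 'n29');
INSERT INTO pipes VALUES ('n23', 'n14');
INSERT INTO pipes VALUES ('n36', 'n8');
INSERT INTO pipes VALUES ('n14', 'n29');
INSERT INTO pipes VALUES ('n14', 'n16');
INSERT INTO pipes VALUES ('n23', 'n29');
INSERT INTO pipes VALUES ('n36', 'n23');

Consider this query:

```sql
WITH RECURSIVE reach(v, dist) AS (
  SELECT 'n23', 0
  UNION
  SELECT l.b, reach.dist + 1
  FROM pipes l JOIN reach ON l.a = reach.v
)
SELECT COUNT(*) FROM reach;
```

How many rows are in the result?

5

Base: (n23, dist=0).
Iteration 1: edges from {n23} -> (n14, dist=1), (n29, dist=1).
Iteration 2: edges from {n14,n29} -> (n16, dist=2), (n29, dist=2).
Iteration 3: no outgoing edges from {n16,n29}; recursion stops.
Total rows emitted: 5.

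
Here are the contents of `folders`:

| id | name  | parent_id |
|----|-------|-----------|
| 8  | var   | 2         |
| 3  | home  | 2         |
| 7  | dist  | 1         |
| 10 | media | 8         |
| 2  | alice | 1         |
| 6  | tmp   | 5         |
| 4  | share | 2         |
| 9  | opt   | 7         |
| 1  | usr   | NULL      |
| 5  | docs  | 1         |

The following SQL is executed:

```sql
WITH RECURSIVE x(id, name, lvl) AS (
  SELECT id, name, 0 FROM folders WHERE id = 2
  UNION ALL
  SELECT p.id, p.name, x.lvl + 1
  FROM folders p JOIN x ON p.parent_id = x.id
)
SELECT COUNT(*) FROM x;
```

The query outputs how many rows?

Base: id=2 (alice) at lvl 0.
Iteration 1: rows with parent_id in {2} -> home (id 3, lvl 1), share (id 4, lvl 1), var (id 8, lvl 1).
Iteration 2: rows with parent_id in {3,4,8} -> media (id 10, lvl 2).
Iteration 3: no rows with parent_id in {10}; recursion stops.
Total rows emitted: 5.

5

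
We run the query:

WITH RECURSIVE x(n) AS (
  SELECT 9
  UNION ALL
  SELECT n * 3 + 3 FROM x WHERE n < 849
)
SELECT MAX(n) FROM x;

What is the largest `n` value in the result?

Base: n=9.
Iteration 1: 9 < 849 holds -> n = 9 * 3 + 3 = 30.
Iteration 2: 30 < 849 holds -> n = 30 * 3 + 3 = 93.
Iteration 3: 93 < 849 holds -> n = 93 * 3 + 3 = 282.
Iteration 4: 282 < 849 holds -> n = 282 * 3 + 3 = 849.
Iteration 5: 849 < 849 fails; recursion stops.
n values: 9, 30, 93, 282, 849; the maximum is 849.

849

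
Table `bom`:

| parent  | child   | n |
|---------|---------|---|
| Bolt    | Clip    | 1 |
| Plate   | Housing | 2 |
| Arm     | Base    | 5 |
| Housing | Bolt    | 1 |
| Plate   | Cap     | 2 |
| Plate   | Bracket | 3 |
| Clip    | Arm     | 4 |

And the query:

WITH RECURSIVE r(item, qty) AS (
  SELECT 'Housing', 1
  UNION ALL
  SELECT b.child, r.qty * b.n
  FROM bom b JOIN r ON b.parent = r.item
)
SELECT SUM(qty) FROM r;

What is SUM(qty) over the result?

27

Base: (Housing, qty=1).
Iteration 1: components of {Housing} -> Bolt = 1*1 = 1.
Iteration 2: components of {Bolt} -> Clip = 1*1 = 1.
Iteration 3: components of {Clip} -> Arm = 1*4 = 4.
Iteration 4: components of {Arm} -> Base = 4*5 = 20.
Iteration 5: no further components; recursion stops.
SUM(qty) = 1 + 1 + 1 + 4 + 20 = 27.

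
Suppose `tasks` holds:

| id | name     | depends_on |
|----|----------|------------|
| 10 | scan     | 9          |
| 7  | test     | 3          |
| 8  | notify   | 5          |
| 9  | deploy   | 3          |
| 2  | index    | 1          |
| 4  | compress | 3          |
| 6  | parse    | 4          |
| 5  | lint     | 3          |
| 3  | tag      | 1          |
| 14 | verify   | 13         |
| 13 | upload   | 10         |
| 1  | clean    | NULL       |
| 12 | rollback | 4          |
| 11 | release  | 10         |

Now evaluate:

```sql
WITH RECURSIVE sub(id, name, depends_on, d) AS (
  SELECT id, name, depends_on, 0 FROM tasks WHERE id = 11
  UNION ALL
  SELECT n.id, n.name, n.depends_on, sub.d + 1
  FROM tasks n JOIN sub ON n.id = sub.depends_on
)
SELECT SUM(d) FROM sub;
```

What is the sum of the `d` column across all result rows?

Base: id=11 (release), depends_on=10, d 0.
Iteration 1: join on id=10 -> scan (id 10, depends_on=9, d 1).
Iteration 2: join on id=9 -> deploy (id 9, depends_on=3, d 2).
Iteration 3: join on id=3 -> tag (id 3, depends_on=1, d 3).
Iteration 4: join on id=1 -> clean (id 1, depends_on=NULL, d 4).
Iteration 5: depends_on is NULL; no match; recursion stops.
SUM(d) = 0 + 1 + 2 + 3 + 4 = 10.

10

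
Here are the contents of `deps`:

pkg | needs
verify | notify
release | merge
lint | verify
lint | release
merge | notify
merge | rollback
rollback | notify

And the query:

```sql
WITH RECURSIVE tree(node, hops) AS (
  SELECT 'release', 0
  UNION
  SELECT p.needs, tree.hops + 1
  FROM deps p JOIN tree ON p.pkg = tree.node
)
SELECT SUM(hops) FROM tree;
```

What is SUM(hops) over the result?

Base: (release, hops=0).
Iteration 1: edges from {release} -> (merge, hops=1).
Iteration 2: edges from {merge} -> (notify, hops=2), (rollback, hops=2).
Iteration 3: edges from {notify,rollback} -> (notify, hops=3).
Iteration 4: no outgoing edges from {notify}; recursion stops.
SUM(hops) = 0 + 1 + 2 + 2 + 3 = 8.

8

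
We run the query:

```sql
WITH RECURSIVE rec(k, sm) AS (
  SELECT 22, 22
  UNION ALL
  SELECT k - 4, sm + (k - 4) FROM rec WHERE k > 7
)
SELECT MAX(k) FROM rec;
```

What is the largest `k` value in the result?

22

Base: k=22, sm=22.
Iteration 1: 22 > 7 holds -> k = 22 - 4 = 18, sm = 22 + 18 = 40.
Iteration 2: 18 > 7 holds -> k = 18 - 4 = 14, sm = 40 + 14 = 54.
Iteration 3: 14 > 7 holds -> k = 14 - 4 = 10, sm = 54 + 10 = 64.
Iteration 4: 10 > 7 holds -> k = 10 - 4 = 6, sm = 64 + 6 = 70.
Iteration 5: 6 > 7 fails; recursion stops.
k values: 22, 18, 14, 10, 6; the maximum is 22.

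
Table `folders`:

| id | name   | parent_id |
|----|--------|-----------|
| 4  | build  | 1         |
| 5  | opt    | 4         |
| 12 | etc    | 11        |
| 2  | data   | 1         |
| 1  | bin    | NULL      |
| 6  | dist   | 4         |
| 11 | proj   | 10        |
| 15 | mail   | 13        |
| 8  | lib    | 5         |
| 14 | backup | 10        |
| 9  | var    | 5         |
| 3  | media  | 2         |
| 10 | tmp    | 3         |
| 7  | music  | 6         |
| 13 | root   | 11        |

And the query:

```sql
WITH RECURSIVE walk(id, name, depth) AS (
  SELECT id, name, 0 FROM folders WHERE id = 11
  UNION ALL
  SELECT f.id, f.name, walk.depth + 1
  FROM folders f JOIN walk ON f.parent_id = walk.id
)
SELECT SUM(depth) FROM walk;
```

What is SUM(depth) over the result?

Base: id=11 (proj) at depth 0.
Iteration 1: rows with parent_id in {11} -> etc (id 12, depth 1), root (id 13, depth 1).
Iteration 2: rows with parent_id in {12,13} -> mail (id 15, depth 2).
Iteration 3: no rows with parent_id in {15}; recursion stops.
SUM(depth) = 0 + 1 + 1 + 2 = 4.

4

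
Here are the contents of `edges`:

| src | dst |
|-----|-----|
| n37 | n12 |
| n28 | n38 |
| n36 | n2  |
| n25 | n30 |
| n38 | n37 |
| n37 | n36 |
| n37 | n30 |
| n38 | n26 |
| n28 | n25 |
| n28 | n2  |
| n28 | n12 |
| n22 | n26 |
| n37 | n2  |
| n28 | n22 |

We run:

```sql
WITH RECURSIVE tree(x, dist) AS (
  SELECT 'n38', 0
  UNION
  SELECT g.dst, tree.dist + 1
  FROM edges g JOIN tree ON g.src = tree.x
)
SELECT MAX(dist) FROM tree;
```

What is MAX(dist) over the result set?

3

Base: (n38, dist=0).
Iteration 1: edges from {n38} -> (n26, dist=1), (n37, dist=1).
Iteration 2: edges from {n26,n37} -> (n12, dist=2), (n2, dist=2), (n30, dist=2), (n36, dist=2).
Iteration 3: edges from {n12,n2,n30,n36} -> (n2, dist=3).
Iteration 4: no outgoing edges from {n2}; recursion stops.
dist values: 0, 1, 1, 2, 2, 2, 2, 3; the maximum is 3.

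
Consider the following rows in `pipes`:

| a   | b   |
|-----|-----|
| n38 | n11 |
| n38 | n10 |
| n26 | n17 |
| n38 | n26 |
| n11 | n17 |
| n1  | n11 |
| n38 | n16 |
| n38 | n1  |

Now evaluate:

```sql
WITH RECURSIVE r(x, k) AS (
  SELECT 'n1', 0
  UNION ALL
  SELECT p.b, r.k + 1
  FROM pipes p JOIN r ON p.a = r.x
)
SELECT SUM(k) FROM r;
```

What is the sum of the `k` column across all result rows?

Base: (n1, k=0).
Iteration 1: edges from {n1} -> (n11, k=1).
Iteration 2: edges from {n11} -> (n17, k=2).
Iteration 3: no outgoing edges from {n17}; recursion stops.
SUM(k) = 0 + 1 + 2 = 3.

3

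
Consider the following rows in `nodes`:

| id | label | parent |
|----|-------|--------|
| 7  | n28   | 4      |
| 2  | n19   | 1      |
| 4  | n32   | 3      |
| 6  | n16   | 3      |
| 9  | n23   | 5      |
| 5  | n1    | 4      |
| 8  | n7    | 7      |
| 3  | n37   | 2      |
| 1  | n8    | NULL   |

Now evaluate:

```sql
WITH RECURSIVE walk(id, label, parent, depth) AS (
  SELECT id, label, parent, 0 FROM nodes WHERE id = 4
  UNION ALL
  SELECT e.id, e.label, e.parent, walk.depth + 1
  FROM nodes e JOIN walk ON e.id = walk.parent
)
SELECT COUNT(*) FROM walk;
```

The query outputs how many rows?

4

Base: id=4 (n32), parent=3, depth 0.
Iteration 1: join on id=3 -> n37 (id 3, parent=2, depth 1).
Iteration 2: join on id=2 -> n19 (id 2, parent=1, depth 2).
Iteration 3: join on id=1 -> n8 (id 1, parent=NULL, depth 3).
Iteration 4: parent is NULL; no match; recursion stops.
Total rows emitted: 4.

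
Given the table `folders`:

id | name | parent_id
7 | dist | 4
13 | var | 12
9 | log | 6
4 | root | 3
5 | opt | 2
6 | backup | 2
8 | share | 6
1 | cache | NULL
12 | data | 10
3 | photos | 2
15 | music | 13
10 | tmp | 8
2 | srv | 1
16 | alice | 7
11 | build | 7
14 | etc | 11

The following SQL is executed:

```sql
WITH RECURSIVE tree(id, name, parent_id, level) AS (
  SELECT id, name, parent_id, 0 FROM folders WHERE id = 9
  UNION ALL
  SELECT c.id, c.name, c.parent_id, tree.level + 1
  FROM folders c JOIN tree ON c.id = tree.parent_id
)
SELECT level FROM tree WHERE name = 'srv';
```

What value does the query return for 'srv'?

2

Base: id=9 (log), parent_id=6, level 0.
Iteration 1: join on id=6 -> backup (id 6, parent_id=2, level 1).
Iteration 2: join on id=2 -> srv (id 2, parent_id=1, level 2).
Iteration 3: join on id=1 -> cache (id 1, parent_id=NULL, level 3).
Iteration 4: parent_id is NULL; no match; recursion stops.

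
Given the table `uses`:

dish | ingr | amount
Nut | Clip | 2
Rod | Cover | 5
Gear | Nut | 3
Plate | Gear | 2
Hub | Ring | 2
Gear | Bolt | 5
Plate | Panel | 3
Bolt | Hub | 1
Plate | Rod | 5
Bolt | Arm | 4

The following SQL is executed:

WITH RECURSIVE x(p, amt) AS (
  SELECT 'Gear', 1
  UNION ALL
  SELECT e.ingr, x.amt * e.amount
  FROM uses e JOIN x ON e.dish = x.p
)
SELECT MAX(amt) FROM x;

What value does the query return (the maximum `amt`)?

Base: (Gear, amt=1).
Iteration 1: components of {Gear} -> Bolt = 1*5 = 5, Nut = 1*3 = 3.
Iteration 2: components of {Bolt,Nut} -> Arm = 5*4 = 20, Clip = 3*2 = 6, Hub = 5*1 = 5.
Iteration 3: components of {Arm,Clip,Hub} -> Ring = 5*2 = 10.
Iteration 4: no further components; recursion stops.
amt values: 1, 3, 5, 6, 5, 20, 10; the maximum is 20.

20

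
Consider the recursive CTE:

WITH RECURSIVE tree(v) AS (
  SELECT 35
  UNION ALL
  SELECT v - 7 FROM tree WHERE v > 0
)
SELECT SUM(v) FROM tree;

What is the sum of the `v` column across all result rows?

105

Base: v=35.
Iteration 1: 35 > 0 holds -> v = 35 - 7 = 28.
Iteration 2: 28 > 0 holds -> v = 28 - 7 = 21.
Iteration 3: 21 > 0 holds -> v = 21 - 7 = 14.
Iteration 4: 14 > 0 holds -> v = 14 - 7 = 7.
Iteration 5: 7 > 0 holds -> v = 7 - 7 = 0.
Iteration 6: 0 > 0 fails; recursion stops.
SUM(v) = 35 + 28 + 21 + 14 + 7 + 0 = 105.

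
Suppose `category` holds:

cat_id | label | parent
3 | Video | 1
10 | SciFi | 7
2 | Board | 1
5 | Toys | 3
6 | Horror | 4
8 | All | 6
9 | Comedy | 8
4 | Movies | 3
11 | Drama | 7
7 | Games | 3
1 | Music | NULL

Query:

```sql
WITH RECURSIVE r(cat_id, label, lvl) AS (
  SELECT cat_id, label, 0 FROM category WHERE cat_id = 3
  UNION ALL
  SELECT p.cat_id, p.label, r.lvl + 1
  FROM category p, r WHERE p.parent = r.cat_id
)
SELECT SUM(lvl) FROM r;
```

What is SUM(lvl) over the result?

16

Base: cat_id=3 (Video) at lvl 0.
Iteration 1: rows with parent in {3} -> Movies (id 4, lvl 1), Toys (id 5, lvl 1), Games (id 7, lvl 1).
Iteration 2: rows with parent in {4,5,7} -> Horror (id 6, lvl 2), SciFi (id 10, lvl 2), Drama (id 11, lvl 2).
Iteration 3: rows with parent in {6,10,11} -> All (id 8, lvl 3).
Iteration 4: rows with parent in {8} -> Comedy (id 9, lvl 4).
Iteration 5: no rows with parent in {9}; recursion stops.
SUM(lvl) = 0 + 1 + 1 + 1 + 2 + 2 + 2 + 3 + 4 = 16.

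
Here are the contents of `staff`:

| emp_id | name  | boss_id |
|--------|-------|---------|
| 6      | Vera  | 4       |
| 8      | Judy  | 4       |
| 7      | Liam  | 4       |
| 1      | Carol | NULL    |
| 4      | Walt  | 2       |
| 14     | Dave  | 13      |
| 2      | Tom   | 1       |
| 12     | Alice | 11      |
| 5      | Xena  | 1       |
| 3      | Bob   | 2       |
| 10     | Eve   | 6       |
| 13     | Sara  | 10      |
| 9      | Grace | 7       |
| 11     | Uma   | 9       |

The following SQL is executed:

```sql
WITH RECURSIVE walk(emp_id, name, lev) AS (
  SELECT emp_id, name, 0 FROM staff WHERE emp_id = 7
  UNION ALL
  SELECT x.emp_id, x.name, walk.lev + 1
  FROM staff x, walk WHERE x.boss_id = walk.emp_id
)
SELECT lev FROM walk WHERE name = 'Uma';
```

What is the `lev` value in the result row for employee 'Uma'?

2

Base: emp_id=7 (Liam) at lev 0.
Iteration 1: rows with boss_id in {7} -> Grace (id 9, lev 1).
Iteration 2: rows with boss_id in {9} -> Uma (id 11, lev 2).
Iteration 3: rows with boss_id in {11} -> Alice (id 12, lev 3).
Iteration 4: no rows with boss_id in {12}; recursion stops.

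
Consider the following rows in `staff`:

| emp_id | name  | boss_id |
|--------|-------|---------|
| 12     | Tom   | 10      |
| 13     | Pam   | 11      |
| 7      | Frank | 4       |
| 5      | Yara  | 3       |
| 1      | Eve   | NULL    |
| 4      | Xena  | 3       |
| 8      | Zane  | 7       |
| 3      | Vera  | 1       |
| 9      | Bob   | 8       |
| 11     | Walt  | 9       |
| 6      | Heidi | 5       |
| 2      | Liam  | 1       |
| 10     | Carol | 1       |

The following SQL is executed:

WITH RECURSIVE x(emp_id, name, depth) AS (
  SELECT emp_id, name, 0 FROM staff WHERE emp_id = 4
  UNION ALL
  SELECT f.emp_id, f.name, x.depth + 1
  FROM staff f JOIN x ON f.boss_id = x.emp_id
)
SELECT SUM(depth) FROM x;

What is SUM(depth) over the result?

15

Base: emp_id=4 (Xena) at depth 0.
Iteration 1: rows with boss_id in {4} -> Frank (id 7, depth 1).
Iteration 2: rows with boss_id in {7} -> Zane (id 8, depth 2).
Iteration 3: rows with boss_id in {8} -> Bob (id 9, depth 3).
Iteration 4: rows with boss_id in {9} -> Walt (id 11, depth 4).
Iteration 5: rows with boss_id in {11} -> Pam (id 13, depth 5).
Iteration 6: no rows with boss_id in {13}; recursion stops.
SUM(depth) = 0 + 1 + 2 + 3 + 4 + 5 = 15.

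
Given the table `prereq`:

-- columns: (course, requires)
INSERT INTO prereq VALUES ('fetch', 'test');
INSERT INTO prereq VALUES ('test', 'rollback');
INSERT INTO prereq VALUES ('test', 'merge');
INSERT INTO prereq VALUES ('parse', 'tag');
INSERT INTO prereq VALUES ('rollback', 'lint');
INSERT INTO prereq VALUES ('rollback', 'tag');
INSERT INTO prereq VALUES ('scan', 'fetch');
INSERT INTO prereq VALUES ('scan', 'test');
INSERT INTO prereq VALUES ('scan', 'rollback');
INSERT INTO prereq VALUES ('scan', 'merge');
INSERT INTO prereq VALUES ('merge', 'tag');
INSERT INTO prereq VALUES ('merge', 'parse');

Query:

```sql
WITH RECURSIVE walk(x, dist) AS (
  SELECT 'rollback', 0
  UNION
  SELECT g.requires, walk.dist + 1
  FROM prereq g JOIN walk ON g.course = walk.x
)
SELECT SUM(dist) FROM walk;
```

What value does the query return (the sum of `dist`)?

Base: (rollback, dist=0).
Iteration 1: edges from {rollback} -> (lint, dist=1), (tag, dist=1).
Iteration 2: no outgoing edges from {lint,tag}; recursion stops.
SUM(dist) = 0 + 1 + 1 = 2.

2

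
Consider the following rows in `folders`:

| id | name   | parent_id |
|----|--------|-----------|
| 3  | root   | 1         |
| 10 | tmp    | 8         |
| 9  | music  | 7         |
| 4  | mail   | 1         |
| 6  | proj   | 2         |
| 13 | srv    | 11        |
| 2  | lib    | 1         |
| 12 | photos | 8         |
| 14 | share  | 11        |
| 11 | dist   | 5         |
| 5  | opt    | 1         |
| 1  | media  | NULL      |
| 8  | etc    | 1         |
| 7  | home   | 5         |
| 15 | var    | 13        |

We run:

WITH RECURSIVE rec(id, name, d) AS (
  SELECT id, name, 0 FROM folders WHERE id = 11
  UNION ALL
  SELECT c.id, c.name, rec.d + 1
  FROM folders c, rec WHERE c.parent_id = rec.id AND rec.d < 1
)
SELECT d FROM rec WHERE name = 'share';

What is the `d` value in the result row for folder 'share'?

1

Base: id=11 (dist) at d 0.
Iteration 1: rows with parent_id in {11} -> srv (id 13, d 1), share (id 14, d 1).
Iteration 2: d < 1 fails for all current rows; recursion stops.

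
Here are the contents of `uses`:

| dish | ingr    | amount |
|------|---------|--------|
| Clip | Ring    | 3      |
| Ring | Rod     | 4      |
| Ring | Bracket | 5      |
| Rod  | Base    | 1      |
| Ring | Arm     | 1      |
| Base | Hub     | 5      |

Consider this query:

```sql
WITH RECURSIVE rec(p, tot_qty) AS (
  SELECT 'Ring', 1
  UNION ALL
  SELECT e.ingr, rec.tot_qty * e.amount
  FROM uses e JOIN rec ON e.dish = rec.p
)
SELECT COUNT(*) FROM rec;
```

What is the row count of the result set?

Base: (Ring, tot_qty=1).
Iteration 1: components of {Ring} -> Arm = 1*1 = 1, Bracket = 1*5 = 5, Rod = 1*4 = 4.
Iteration 2: components of {Arm,Bracket,Rod} -> Base = 4*1 = 4.
Iteration 3: components of {Base} -> Hub = 4*5 = 20.
Iteration 4: no further components; recursion stops.
Total rows emitted: 6.

6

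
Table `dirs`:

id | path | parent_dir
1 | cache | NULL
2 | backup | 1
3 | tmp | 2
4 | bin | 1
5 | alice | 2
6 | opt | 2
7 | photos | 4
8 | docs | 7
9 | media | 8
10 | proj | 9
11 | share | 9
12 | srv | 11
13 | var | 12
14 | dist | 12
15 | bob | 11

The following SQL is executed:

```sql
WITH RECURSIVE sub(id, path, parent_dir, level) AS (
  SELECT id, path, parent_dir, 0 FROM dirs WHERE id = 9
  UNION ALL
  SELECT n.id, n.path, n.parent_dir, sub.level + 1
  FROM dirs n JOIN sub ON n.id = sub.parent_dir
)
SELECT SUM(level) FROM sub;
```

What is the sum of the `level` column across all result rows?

10

Base: id=9 (media), parent_dir=8, level 0.
Iteration 1: join on id=8 -> docs (id 8, parent_dir=7, level 1).
Iteration 2: join on id=7 -> photos (id 7, parent_dir=4, level 2).
Iteration 3: join on id=4 -> bin (id 4, parent_dir=1, level 3).
Iteration 4: join on id=1 -> cache (id 1, parent_dir=NULL, level 4).
Iteration 5: parent_dir is NULL; no match; recursion stops.
SUM(level) = 0 + 1 + 2 + 3 + 4 = 10.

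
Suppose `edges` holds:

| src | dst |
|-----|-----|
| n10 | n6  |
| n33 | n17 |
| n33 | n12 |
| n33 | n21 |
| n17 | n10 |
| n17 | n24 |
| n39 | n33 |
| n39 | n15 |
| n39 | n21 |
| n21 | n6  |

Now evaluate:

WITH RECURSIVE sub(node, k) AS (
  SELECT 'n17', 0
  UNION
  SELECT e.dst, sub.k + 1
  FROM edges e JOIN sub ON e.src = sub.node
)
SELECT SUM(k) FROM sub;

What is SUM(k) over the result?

4

Base: (n17, k=0).
Iteration 1: edges from {n17} -> (n10, k=1), (n24, k=1).
Iteration 2: edges from {n10,n24} -> (n6, k=2).
Iteration 3: no outgoing edges from {n6}; recursion stops.
SUM(k) = 0 + 1 + 1 + 2 = 4.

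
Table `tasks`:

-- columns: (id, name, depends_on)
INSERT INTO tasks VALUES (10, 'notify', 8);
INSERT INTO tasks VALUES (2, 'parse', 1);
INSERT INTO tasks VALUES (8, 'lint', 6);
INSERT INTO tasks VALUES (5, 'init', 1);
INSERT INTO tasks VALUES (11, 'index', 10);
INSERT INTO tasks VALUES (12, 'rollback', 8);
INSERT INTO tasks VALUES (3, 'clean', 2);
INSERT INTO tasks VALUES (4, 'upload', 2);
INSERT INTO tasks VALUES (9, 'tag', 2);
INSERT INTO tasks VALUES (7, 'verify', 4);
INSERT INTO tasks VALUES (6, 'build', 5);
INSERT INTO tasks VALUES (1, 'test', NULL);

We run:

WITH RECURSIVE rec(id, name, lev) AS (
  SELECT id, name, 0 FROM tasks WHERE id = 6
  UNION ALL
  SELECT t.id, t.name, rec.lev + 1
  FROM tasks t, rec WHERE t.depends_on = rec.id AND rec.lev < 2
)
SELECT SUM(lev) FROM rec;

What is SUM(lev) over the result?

5

Base: id=6 (build) at lev 0.
Iteration 1: rows with depends_on in {6} -> lint (id 8, lev 1).
Iteration 2: rows with depends_on in {8} -> notify (id 10, lev 2), rollback (id 12, lev 2).
Iteration 3: lev < 2 fails for all current rows; recursion stops.
SUM(lev) = 0 + 1 + 2 + 2 = 5.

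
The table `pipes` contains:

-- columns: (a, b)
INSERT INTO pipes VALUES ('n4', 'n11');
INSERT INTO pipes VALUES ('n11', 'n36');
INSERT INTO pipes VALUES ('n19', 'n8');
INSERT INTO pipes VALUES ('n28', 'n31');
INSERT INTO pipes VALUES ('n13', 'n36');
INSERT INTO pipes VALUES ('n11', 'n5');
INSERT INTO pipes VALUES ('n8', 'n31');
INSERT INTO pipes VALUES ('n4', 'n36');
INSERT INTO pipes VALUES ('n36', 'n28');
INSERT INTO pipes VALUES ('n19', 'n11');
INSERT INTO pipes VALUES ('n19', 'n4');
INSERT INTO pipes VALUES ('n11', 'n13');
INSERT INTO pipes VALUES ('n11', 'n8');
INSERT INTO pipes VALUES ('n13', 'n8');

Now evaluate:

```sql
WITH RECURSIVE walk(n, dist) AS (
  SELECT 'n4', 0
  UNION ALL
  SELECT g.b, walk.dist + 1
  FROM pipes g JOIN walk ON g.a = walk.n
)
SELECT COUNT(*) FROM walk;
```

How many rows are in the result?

17

Base: (n4, dist=0).
Iteration 1: edges from {n4} -> (n11, dist=1), (n36, dist=1).
Iteration 2: edges from {n11,n36} -> (n13, dist=2), (n28, dist=2), (n36, dist=2), (n5, dist=2), (n8, dist=2).
Iteration 3: edges from {n13,n28,n36,n5,n8} -> (n28, dist=3), (n31, dist=3) x2, (n36, dist=3), (n8, dist=3). [UNION ALL keeps all 5 new rows, including repeats]
Iteration 4: edges from {n28,n31,n36,n8} -> (n28, dist=4), (n31, dist=4) x2. [UNION ALL keeps all 3 new rows, including repeats]
Iteration 5: edges from {n28,n31} -> (n31, dist=5).
Iteration 6: no outgoing edges from {n31}; recursion stops.
Total rows emitted: 17.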